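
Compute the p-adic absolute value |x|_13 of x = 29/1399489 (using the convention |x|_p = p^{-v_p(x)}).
|29/1399489|_13 = 28561

Step 1 — compute v_13(x) by factoring powers of 13 out of the numerator and denominator: v_13(29/1399489) = -4. Step 2 — apply |x|_p = p^{-v_p(x)} = 13^{4} = 28561.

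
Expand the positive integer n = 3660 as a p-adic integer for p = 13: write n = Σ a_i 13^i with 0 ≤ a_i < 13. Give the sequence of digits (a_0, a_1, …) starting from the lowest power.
(a_0, a_1, …) = (7, 8, 8, 1)

Repeated division by 13 gives the digits low-to-high: 3660 = 7 + 8·13^1 + 8·13^2 + 1·13^3. Digit sequence: (7, 8, 8, 1).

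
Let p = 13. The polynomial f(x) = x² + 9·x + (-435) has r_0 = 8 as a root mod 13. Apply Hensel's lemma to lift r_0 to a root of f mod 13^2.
r_1 = 47 (mod 169)

Hensel: r_{i+1} = r_i − f(r_i)·(f′(r_i))^{-1} mod 13^{i+2}, f′(x) = 2x + 9. Iterate:
  r_0 = 8 (mod 13)
  r_1 = 47 (mod 169)
Final: r = 47 satisfies f(r) ≡ 0 mod 13^2.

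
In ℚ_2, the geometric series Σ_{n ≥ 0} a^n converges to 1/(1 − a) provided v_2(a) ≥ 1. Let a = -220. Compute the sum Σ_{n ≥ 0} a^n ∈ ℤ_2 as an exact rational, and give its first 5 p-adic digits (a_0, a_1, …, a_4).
Σ a^n = 1/(1 − a) = 1/221;  first 5 digits = (1, 0, 1, 0, 1)

v_2(a) = 2 ≥ 1, so the series converges in ℤ_2 to 1/(1 − a) = 1/(1 − (-220)) = 1/221. Expand this rational in ℤ_2: compute digits iteratively via d_i = x_i mod 2, x_{i+1} = (x_i − d_i)/2. The first 5 digits are (1, 0, 1, 0, 1).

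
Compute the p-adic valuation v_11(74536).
v_11(74536) = 3

v_11(n) is the largest exponent k such that 11^k divides n. Factor out: 74536 = 11^3 · 56. (Sign doesn't affect v_p.) So v_11(74536) = 3.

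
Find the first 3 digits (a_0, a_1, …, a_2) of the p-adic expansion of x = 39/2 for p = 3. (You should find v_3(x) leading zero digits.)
(a_0, …, a_2) = (0, 2, 0)

v_3(39/2) = 1, so a_0 = ... = a_0 = 0. Factor out: x = 3^1 · u with u = 13/2 a unit in ℤ_3. Expand u iteratively via a_{v+i} = u_i mod 3, u_{i+1} = (u_i − a_{v+i})/3:
  u_0 = 13/2;  a_1 = 2;  u_1 = (u_0 − 2)/3 = 3/2
  u_1 = 3/2;  a_2 = 0;  u_2 = (u_1 − 0)/3 = 1/2
Digits: (0, 2, 0).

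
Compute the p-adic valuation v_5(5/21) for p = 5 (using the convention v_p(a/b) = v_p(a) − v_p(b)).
v_5(5/21) = 1

Factor powers of 5 from the numerator and denominator of the reduced fraction: 5 = 5^1 · 1 and 21 = 5^0 · 21. Apply v_p(a/b) = v_p(a) − v_p(b): v_5(5/21) = 1 − 0 = 1.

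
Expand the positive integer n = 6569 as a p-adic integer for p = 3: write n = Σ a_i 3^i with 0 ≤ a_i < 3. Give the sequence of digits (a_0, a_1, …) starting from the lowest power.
(a_0, a_1, …) = (2, 2, 0, 0, 0, 0, 0, 0, 1)

Repeated division by 3 gives the digits low-to-high: 6569 = 2 + 2·3^1 + 1·3^8. Digit sequence: (2, 2, 0, 0, 0, 0, 0, 0, 1).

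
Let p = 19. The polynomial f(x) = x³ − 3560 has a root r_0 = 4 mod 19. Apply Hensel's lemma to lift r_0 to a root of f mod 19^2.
r_1 = 137 (mod 361)

Hensel: r_{i+1} = r_i − f(r_i)/f′(r_i) mod 19^{i+2}, where f′(x) = 3x². Iterate:
  r_0 = 4 (mod 19)
  r_1 = 137 (mod 361)
Final: r = 137 with f(r) ≡ 0 mod 19^2.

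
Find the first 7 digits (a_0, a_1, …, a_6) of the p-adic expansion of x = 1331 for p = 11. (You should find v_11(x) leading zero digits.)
(a_0, …, a_6) = (0, 0, 0, 1, 0, 0, 0)

v_11(1331) = 3, so a_0 = ... = a_2 = 0. Factor out: x = 11^3 · u with u = 1 a unit in ℤ_11. Expand u iteratively via a_{v+i} = u_i mod 11, u_{i+1} = (u_i − a_{v+i})/11:
  u_0 = 1;  a_3 = 1;  u_1 = (u_0 − 1)/11 = 0
  u_1 = 0;  a_4 = 0;  u_2 = (u_1 − 0)/11 = 0
  u_2 = 0;  a_5 = 0;  u_3 = (u_2 − 0)/11 = 0
  u_3 = 0;  a_6 = 0;  u_4 = (u_3 − 0)/11 = 0
Digits: (0, 0, 0, 1, 0, 0, 0).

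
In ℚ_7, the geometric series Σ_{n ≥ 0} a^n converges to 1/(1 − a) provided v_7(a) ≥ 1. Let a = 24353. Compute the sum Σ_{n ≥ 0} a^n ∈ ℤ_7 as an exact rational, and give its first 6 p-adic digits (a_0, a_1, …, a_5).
Σ a^n = 1/(1 − a) = -1/24352;  first 6 digits = (1, 0, 0, 1, 3, 1)

v_7(a) = 3 ≥ 1, so the series converges in ℤ_7 to 1/(1 − a) = 1/(1 − 24353) = -1/24352. Expand this rational in ℤ_7: compute digits iteratively via d_i = x_i mod 7, x_{i+1} = (x_i − d_i)/7. The first 6 digits are (1, 0, 0, 1, 3, 1).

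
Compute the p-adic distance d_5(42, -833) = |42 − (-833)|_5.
d_5(42, -833) = 1/125

Step 1 — x − y = 42 − (-833) = 875. Step 2 — v_5(875) = 3 (factor: 875 = (5^3 · 7); the sign does not affect v_p). Step 3 — |x − y|_5 = 5^{-3} = 1/125.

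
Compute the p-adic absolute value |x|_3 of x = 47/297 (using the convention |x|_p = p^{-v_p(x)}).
|47/297|_3 = 27

Step 1 — compute v_3(x) by factoring powers of 3 out of the numerator and denominator: v_3(47/297) = -3. Step 2 — apply |x|_p = p^{-v_p(x)} = 3^{3} = 27.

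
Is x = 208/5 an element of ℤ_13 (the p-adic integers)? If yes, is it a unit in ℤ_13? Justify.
x ∈ ℤ_13 but not a unit; v_13(x) = 1 > 0

ℤ_13 = {x ∈ ℚ_13 : v_13(x) ≥ 0} and ℤ_13^× = {x ∈ ℤ_13 : v_13(x) = 0}. Here v_13(208/5) = v_13(num) − v_13(den) = 1; compare against these criteria.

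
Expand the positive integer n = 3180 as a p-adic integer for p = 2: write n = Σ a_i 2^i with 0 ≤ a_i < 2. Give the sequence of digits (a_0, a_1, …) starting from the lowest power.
(a_0, a_1, …) = (0, 0, 1, 1, 0, 1, 1, 0, 0, 0, 1, 1)

Repeated division by 2 gives the digits low-to-high: 3180 = 1·2^2 + 1·2^3 + 1·2^5 + 1·2^6 + 1·2^10 + 1·2^11. Digit sequence: (0, 0, 1, 1, 0, 1, 1, 0, 0, 0, 1, 1).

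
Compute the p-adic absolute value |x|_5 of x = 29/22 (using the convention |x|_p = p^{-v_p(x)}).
|29/22|_5 = 1

Step 1 — compute v_5(x) by factoring powers of 5 out of the numerator and denominator: v_5(29/22) = 0. Step 2 — apply |x|_p = p^{-v_p(x)} = 5^{0} = 1.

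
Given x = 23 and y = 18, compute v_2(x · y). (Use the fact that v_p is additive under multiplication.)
v_2(414) = 1

v_p(x) = 0 (factor: 23 = 2^0 · 23); v_p(y) = 1 (factor: 18 = 2^1 · 9). Additivity: v_p(xy) = v_p(x) + v_p(y) = 0 + 1 = 1. (Direct check: xy = 414 = 2^1 · (207).)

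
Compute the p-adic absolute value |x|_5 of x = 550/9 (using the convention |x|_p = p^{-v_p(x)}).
|550/9|_5 = 1/25

Step 1 — compute v_5(x) by factoring powers of 5 out of the numerator and denominator: v_5(550/9) = 2. Step 2 — apply |x|_p = p^{-v_p(x)} = 5^{-2} = 1/25.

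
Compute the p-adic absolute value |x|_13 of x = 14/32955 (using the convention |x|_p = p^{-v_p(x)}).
|14/32955|_13 = 2197

Step 1 — compute v_13(x) by factoring powers of 13 out of the numerator and denominator: v_13(14/32955) = -3. Step 2 — apply |x|_p = p^{-v_p(x)} = 13^{3} = 2197.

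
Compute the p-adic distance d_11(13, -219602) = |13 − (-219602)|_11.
d_11(13, -219602) = 1/14641

Step 1 — x − y = 13 − (-219602) = 219615. Step 2 — v_11(219615) = 4 (factor: 219615 = (11^4 · 15); the sign does not affect v_p). Step 3 — |x − y|_11 = 11^{-4} = 1/14641.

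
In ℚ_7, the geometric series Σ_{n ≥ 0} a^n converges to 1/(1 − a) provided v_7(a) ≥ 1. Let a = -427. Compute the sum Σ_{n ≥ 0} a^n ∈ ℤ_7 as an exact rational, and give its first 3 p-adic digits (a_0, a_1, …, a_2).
Σ a^n = 1/(1 − a) = 1/428;  first 3 digits = (1, 2, 2)

v_7(a) = 1 ≥ 1, so the series converges in ℤ_7 to 1/(1 − a) = 1/(1 − (-427)) = 1/428. Expand this rational in ℤ_7: compute digits iteratively via d_i = x_i mod 7, x_{i+1} = (x_i − d_i)/7. The first 3 digits are (1, 2, 2).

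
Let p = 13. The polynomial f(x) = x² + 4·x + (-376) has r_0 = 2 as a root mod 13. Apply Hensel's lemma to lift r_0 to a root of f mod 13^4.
r_3 = 26496 (mod 28561)

Hensel: r_{i+1} = r_i − f(r_i)·(f′(r_i))^{-1} mod 13^{i+2}, f′(x) = 2x + 4. Iterate:
  r_0 = 2 (mod 13)
  r_1 = 132 (mod 169)
  r_2 = 132 (mod 2197)
  r_3 = 26496 (mod 28561)
Final: r = 26496 satisfies f(r) ≡ 0 mod 13^4.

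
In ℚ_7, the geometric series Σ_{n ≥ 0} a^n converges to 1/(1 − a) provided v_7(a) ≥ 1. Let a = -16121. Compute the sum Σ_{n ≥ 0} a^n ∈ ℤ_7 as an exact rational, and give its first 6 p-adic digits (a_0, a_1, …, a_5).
Σ a^n = 1/(1 − a) = 1/16122;  first 6 digits = (1, 0, 0, 2, 0, 6)

v_7(a) = 3 ≥ 1, so the series converges in ℤ_7 to 1/(1 − a) = 1/(1 − (-16121)) = 1/16122. Expand this rational in ℤ_7: compute digits iteratively via d_i = x_i mod 7, x_{i+1} = (x_i − d_i)/7. The first 6 digits are (1, 0, 0, 2, 0, 6).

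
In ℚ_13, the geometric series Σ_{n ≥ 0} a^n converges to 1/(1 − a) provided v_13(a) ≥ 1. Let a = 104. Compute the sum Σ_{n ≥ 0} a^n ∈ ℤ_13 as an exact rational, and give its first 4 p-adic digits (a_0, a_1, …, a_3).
Σ a^n = 1/(1 − a) = -1/103;  first 4 digits = (1, 8, 12, 9)

v_13(a) = 1 ≥ 1, so the series converges in ℤ_13 to 1/(1 − a) = 1/(1 − 104) = -1/103. Expand this rational in ℤ_13: compute digits iteratively via d_i = x_i mod 13, x_{i+1} = (x_i − d_i)/13. The first 4 digits are (1, 8, 12, 9).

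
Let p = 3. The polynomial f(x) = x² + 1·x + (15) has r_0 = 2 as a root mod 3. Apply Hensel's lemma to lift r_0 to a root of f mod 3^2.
r_1 = 5 (mod 9)

Hensel: r_{i+1} = r_i − f(r_i)·(f′(r_i))^{-1} mod 3^{i+2}, f′(x) = 2x + 1. Iterate:
  r_0 = 2 (mod 3)
  r_1 = 5 (mod 9)
Final: r = 5 satisfies f(r) ≡ 0 mod 3^2.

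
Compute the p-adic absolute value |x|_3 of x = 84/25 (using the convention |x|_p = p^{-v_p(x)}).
|84/25|_3 = 1/3

Step 1 — compute v_3(x) by factoring powers of 3 out of the numerator and denominator: v_3(84/25) = 1. Step 2 — apply |x|_p = p^{-v_p(x)} = 3^{-1} = 1/3.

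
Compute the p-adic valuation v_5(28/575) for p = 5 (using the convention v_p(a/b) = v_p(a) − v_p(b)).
v_5(28/575) = -2

Factor powers of 5 from the numerator and denominator of the reduced fraction: 28 = 5^0 · 28 and 575 = 5^2 · 23. Apply v_p(a/b) = v_p(a) − v_p(b): v_5(28/575) = 0 − 2 = -2.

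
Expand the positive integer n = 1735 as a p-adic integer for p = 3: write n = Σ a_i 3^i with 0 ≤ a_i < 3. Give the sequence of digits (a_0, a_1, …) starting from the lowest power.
(a_0, a_1, …) = (1, 2, 0, 1, 0, 1, 2)

Repeated division by 3 gives the digits low-to-high: 1735 = 1 + 2·3^1 + 1·3^3 + 1·3^5 + 2·3^6. Digit sequence: (1, 2, 0, 1, 0, 1, 2).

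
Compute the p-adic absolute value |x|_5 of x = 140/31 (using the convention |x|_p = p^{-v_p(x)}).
|140/31|_5 = 1/5

Step 1 — compute v_5(x) by factoring powers of 5 out of the numerator and denominator: v_5(140/31) = 1. Step 2 — apply |x|_p = p^{-v_p(x)} = 5^{-1} = 1/5.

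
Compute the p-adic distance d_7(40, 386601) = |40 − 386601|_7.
d_7(40, 386601) = 1/16807

Step 1 — x − y = 40 − 386601 = -386561. Step 2 — v_7(-386561) = 5 (factor: -386561 = −(7^5 · 23); the sign does not affect v_p). Step 3 — |x − y|_7 = 7^{-5} = 1/16807.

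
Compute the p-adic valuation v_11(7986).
v_11(7986) = 3

v_11(n) is the largest exponent k such that 11^k divides n. Factor out: 7986 = 11^3 · 6. (Sign doesn't affect v_p.) So v_11(7986) = 3.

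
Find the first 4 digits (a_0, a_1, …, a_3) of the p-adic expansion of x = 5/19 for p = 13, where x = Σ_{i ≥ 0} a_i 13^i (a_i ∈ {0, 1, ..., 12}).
(a_0, …, a_3) = (3, 8, 11, 8)

v_13(5/19) = 0 (numerator and denominator both coprime to 13), so x ∈ ℤ_13^×. Compute digits iteratively via a_i = x_i mod 13, x_{i+1} = (x_i − a_i)/13, with x_0 = x:
  x_0 = 5/19;  a_0 = 3;  x_1 = (x_0 − 3)/13 = -4/19
  x_1 = -4/19;  a_1 = 8;  x_2 = (x_1 − 8)/13 = -12/19
  x_2 = -12/19;  a_2 = 11;  x_3 = (x_2 − 11)/13 = -17/19
  x_3 = -17/19;  a_3 = 8;  x_4 = (x_3 − 8)/13 = -13/19
Digits: (3, 8, 11, 8).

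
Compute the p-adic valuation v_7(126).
v_7(126) = 1

v_7(n) is the largest exponent k such that 7^k divides n. Factor out: 126 = 7^1 · 18. (Sign doesn't affect v_p.) So v_7(126) = 1.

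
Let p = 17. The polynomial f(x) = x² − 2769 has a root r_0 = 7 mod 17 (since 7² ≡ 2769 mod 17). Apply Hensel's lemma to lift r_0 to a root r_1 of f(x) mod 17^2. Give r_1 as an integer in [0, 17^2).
r_1 = 160 (mod 289)

Hensel's recurrence: r_{i+1} = r_i − f(r_i)·(f′(r_i))^{-1} mod 17^{i+2}, with f′(x) = 2x. Iterate:
  r_0 = 7 (mod 17)
  r_1 = 160 (mod 289)
Final: r_1 = 160, and one checks f(r_1) ≡ 0 mod 17^2.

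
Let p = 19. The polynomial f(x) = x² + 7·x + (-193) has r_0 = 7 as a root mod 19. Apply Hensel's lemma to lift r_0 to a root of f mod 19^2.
r_1 = 235 (mod 361)

Hensel: r_{i+1} = r_i − f(r_i)·(f′(r_i))^{-1} mod 19^{i+2}, f′(x) = 2x + 7. Iterate:
  r_0 = 7 (mod 19)
  r_1 = 235 (mod 361)
Final: r = 235 satisfies f(r) ≡ 0 mod 19^2.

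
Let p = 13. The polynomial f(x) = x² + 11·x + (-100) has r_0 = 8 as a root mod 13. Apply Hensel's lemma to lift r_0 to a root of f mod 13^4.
r_3 = 7392 (mod 28561)

Hensel: r_{i+1} = r_i − f(r_i)·(f′(r_i))^{-1} mod 13^{i+2}, f′(x) = 2x + 11. Iterate:
  r_0 = 8 (mod 13)
  r_1 = 125 (mod 169)
  r_2 = 801 (mod 2197)
  r_3 = 7392 (mod 28561)
Final: r = 7392 satisfies f(r) ≡ 0 mod 13^4.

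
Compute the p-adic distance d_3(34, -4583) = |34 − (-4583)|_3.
d_3(34, -4583) = 1/243

Step 1 — x − y = 34 − (-4583) = 4617. Step 2 — v_3(4617) = 5 (factor: 4617 = (3^5 · 19); the sign does not affect v_p). Step 3 — |x − y|_3 = 3^{-5} = 1/243.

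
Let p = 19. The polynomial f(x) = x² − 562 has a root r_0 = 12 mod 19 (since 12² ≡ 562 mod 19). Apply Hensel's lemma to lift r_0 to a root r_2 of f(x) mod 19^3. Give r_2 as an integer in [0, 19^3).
r_2 = 5294 (mod 6859)

Hensel's recurrence: r_{i+1} = r_i − f(r_i)·(f′(r_i))^{-1} mod 19^{i+2}, with f′(x) = 2x. Iterate:
  r_0 = 12 (mod 19)
  r_1 = 240 (mod 361)
  r_2 = 5294 (mod 6859)
Final: r_2 = 5294, and one checks f(r_2) ≡ 0 mod 19^3.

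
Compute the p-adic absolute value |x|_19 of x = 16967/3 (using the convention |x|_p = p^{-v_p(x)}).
|16967/3|_19 = 1/361

Step 1 — compute v_19(x) by factoring powers of 19 out of the numerator and denominator: v_19(16967/3) = 2. Step 2 — apply |x|_p = p^{-v_p(x)} = 19^{-2} = 1/361.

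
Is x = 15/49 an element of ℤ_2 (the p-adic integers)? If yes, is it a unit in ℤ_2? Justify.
x ∈ ℤ_2^× (unit); v_2(x) = 0

ℤ_2 = {x ∈ ℚ_2 : v_2(x) ≥ 0} and ℤ_2^× = {x ∈ ℤ_2 : v_2(x) = 0}. Here v_2(15/49) = v_2(num) − v_2(den) = 0; compare against these criteria.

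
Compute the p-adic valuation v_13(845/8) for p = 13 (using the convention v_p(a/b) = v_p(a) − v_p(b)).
v_13(845/8) = 2

Factor powers of 13 from the numerator and denominator of the reduced fraction: 845 = 13^2 · 5 and 8 = 13^0 · 8. Apply v_p(a/b) = v_p(a) − v_p(b): v_13(845/8) = 2 − 0 = 2.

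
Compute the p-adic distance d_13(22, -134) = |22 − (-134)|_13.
d_13(22, -134) = 1/13

Step 1 — x − y = 22 − (-134) = 156. Step 2 — v_13(156) = 1 (factor: 156 = (13^1 · 12); the sign does not affect v_p). Step 3 — |x − y|_13 = 13^{-1} = 1/13.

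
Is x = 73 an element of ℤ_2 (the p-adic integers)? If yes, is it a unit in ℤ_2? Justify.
x ∈ ℤ_2^× (unit); v_2(x) = 0

ℤ_2 = {x ∈ ℚ_2 : v_2(x) ≥ 0} and ℤ_2^× = {x ∈ ℤ_2 : v_2(x) = 0}. Here v_2(73) = v_2(num) − v_2(den) = 0; compare against these criteria.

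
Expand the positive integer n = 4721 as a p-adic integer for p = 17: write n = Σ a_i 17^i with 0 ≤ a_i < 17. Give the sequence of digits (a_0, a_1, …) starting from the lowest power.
(a_0, a_1, …) = (12, 5, 16)

Repeated division by 17 gives the digits low-to-high: 4721 = 12 + 5·17^1 + 16·17^2. Digit sequence: (12, 5, 16).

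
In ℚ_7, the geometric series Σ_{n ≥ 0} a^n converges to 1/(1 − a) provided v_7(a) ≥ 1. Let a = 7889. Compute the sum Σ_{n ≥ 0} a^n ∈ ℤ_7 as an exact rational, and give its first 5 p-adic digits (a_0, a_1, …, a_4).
Σ a^n = 1/(1 − a) = -1/7888;  first 5 digits = (1, 0, 0, 2, 3)

v_7(a) = 3 ≥ 1, so the series converges in ℤ_7 to 1/(1 − a) = 1/(1 − 7889) = -1/7888. Expand this rational in ℤ_7: compute digits iteratively via d_i = x_i mod 7, x_{i+1} = (x_i − d_i)/7. The first 5 digits are (1, 0, 0, 2, 3).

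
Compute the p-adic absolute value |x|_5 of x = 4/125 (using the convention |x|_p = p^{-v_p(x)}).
|4/125|_5 = 125

Step 1 — compute v_5(x) by factoring powers of 5 out of the numerator and denominator: v_5(4/125) = -3. Step 2 — apply |x|_p = p^{-v_p(x)} = 5^{3} = 125.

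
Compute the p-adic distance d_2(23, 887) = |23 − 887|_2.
d_2(23, 887) = 1/32

Step 1 — x − y = 23 − 887 = -864. Step 2 — v_2(-864) = 5 (factor: -864 = −(2^5 · 27); the sign does not affect v_p). Step 3 — |x − y|_2 = 2^{-5} = 1/32.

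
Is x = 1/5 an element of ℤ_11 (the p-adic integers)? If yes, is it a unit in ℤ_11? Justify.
x ∈ ℤ_11^× (unit); v_11(x) = 0

ℤ_11 = {x ∈ ℚ_11 : v_11(x) ≥ 0} and ℤ_11^× = {x ∈ ℤ_11 : v_11(x) = 0}. Here v_11(1/5) = v_11(num) − v_11(den) = 0; compare against these criteria.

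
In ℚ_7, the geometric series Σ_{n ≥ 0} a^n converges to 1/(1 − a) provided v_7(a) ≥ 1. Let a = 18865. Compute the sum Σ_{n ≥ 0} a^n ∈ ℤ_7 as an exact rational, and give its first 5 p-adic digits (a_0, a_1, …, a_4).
Σ a^n = 1/(1 − a) = -1/18864;  first 5 digits = (1, 0, 0, 6, 0)

v_7(a) = 3 ≥ 1, so the series converges in ℤ_7 to 1/(1 − a) = 1/(1 − 18865) = -1/18864. Expand this rational in ℤ_7: compute digits iteratively via d_i = x_i mod 7, x_{i+1} = (x_i − d_i)/7. The first 5 digits are (1, 0, 0, 6, 0).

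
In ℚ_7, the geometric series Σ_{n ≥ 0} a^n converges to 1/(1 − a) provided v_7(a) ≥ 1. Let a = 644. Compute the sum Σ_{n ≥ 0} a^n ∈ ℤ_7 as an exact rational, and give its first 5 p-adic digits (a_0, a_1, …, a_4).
Σ a^n = 1/(1 − a) = -1/643;  first 5 digits = (1, 1, 0, 1, 3)

v_7(a) = 1 ≥ 1, so the series converges in ℤ_7 to 1/(1 − a) = 1/(1 − 644) = -1/643. Expand this rational in ℤ_7: compute digits iteratively via d_i = x_i mod 7, x_{i+1} = (x_i − d_i)/7. The first 5 digits are (1, 1, 0, 1, 3).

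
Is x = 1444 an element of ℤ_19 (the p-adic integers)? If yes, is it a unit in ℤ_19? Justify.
x ∈ ℤ_19 but not a unit; v_19(x) = 2 > 0

ℤ_19 = {x ∈ ℚ_19 : v_19(x) ≥ 0} and ℤ_19^× = {x ∈ ℤ_19 : v_19(x) = 0}. Here v_19(1444) = v_19(num) − v_19(den) = 2; compare against these criteria.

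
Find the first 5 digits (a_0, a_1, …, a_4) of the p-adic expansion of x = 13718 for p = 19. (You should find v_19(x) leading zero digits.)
(a_0, …, a_4) = (0, 0, 0, 2, 0)

v_19(13718) = 3, so a_0 = ... = a_2 = 0. Factor out: x = 19^3 · u with u = 2 a unit in ℤ_19. Expand u iteratively via a_{v+i} = u_i mod 19, u_{i+1} = (u_i − a_{v+i})/19:
  u_0 = 2;  a_3 = 2;  u_1 = (u_0 − 2)/19 = 0
  u_1 = 0;  a_4 = 0;  u_2 = (u_1 − 0)/19 = 0
Digits: (0, 0, 0, 2, 0).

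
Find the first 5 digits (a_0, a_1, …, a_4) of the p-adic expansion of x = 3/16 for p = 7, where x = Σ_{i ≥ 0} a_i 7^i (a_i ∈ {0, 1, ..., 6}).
(a_0, …, a_4) = (5, 5, 4, 5, 4)

v_7(3/16) = 0 (numerator and denominator both coprime to 7), so x ∈ ℤ_7^×. Compute digits iteratively via a_i = x_i mod 7, x_{i+1} = (x_i − a_i)/7, with x_0 = x:
  x_0 = 3/16;  a_0 = 5;  x_1 = (x_0 − 5)/7 = -11/16
  x_1 = -11/16;  a_1 = 5;  x_2 = (x_1 − 5)/7 = -13/16
  x_2 = -13/16;  a_2 = 4;  x_3 = (x_2 − 4)/7 = -11/16
  x_3 = -11/16;  a_3 = 5;  x_4 = (x_3 − 5)/7 = -13/16
  x_4 = -13/16;  a_4 = 4;  x_5 = (x_4 − 4)/7 = -11/16
Digits: (5, 5, 4, 5, 4).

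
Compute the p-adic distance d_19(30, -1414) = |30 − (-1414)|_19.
d_19(30, -1414) = 1/361

Step 1 — x − y = 30 − (-1414) = 1444. Step 2 — v_19(1444) = 2 (factor: 1444 = (19^2 · 4); the sign does not affect v_p). Step 3 — |x − y|_19 = 19^{-2} = 1/361.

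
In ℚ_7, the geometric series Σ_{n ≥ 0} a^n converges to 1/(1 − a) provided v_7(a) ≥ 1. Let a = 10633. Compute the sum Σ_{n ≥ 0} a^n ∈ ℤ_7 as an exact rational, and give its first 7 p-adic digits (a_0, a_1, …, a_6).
Σ a^n = 1/(1 − a) = -1/10632;  first 7 digits = (1, 0, 0, 3, 4, 0, 2)

v_7(a) = 3 ≥ 1, so the series converges in ℤ_7 to 1/(1 − a) = 1/(1 − 10633) = -1/10632. Expand this rational in ℤ_7: compute digits iteratively via d_i = x_i mod 7, x_{i+1} = (x_i − d_i)/7. The first 7 digits are (1, 0, 0, 3, 4, 0, 2).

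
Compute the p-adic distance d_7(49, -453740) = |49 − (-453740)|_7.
d_7(49, -453740) = 1/16807

Step 1 — x − y = 49 − (-453740) = 453789. Step 2 — v_7(453789) = 5 (factor: 453789 = (7^5 · 27); the sign does not affect v_p). Step 3 — |x − y|_7 = 7^{-5} = 1/16807.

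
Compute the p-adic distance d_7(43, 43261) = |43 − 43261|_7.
d_7(43, 43261) = 1/2401

Step 1 — x − y = 43 − 43261 = -43218. Step 2 — v_7(-43218) = 4 (factor: -43218 = −(7^4 · 18); the sign does not affect v_p). Step 3 — |x − y|_7 = 7^{-4} = 1/2401.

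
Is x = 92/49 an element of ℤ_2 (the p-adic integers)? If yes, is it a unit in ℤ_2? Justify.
x ∈ ℤ_2 but not a unit; v_2(x) = 2 > 0

ℤ_2 = {x ∈ ℚ_2 : v_2(x) ≥ 0} and ℤ_2^× = {x ∈ ℤ_2 : v_2(x) = 0}. Here v_2(92/49) = v_2(num) − v_2(den) = 2; compare against these criteria.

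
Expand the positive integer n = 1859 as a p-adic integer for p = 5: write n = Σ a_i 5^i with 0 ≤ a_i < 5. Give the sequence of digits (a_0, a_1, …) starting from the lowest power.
(a_0, a_1, …) = (4, 1, 4, 4, 2)

Repeated division by 5 gives the digits low-to-high: 1859 = 4 + 1·5^1 + 4·5^2 + 4·5^3 + 2·5^4. Digit sequence: (4, 1, 4, 4, 2).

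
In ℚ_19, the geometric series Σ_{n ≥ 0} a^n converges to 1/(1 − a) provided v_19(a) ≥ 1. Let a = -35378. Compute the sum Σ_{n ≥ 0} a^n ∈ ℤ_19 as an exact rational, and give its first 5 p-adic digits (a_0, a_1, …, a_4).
Σ a^n = 1/(1 − a) = 1/35379;  first 5 digits = (1, 0, 16, 13, 8)

v_19(a) = 2 ≥ 1, so the series converges in ℤ_19 to 1/(1 − a) = 1/(1 − (-35378)) = 1/35379. Expand this rational in ℤ_19: compute digits iteratively via d_i = x_i mod 19, x_{i+1} = (x_i − d_i)/19. The first 5 digits are (1, 0, 16, 13, 8).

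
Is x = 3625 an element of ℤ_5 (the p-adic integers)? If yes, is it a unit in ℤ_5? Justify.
x ∈ ℤ_5 but not a unit; v_5(x) = 3 > 0

ℤ_5 = {x ∈ ℚ_5 : v_5(x) ≥ 0} and ℤ_5^× = {x ∈ ℤ_5 : v_5(x) = 0}. Here v_5(3625) = v_5(num) − v_5(den) = 3; compare against these criteria.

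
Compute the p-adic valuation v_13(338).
v_13(338) = 2

v_13(n) is the largest exponent k such that 13^k divides n. Factor out: 338 = 13^2 · 2. (Sign doesn't affect v_p.) So v_13(338) = 2.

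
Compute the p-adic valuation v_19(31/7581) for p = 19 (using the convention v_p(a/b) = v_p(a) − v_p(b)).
v_19(31/7581) = -2

Factor powers of 19 from the numerator and denominator of the reduced fraction: 31 = 19^0 · 31 and 7581 = 19^2 · 21. Apply v_p(a/b) = v_p(a) − v_p(b): v_19(31/7581) = 0 − 2 = -2.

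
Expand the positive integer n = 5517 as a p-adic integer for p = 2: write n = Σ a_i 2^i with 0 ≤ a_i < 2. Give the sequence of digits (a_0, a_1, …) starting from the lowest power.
(a_0, a_1, …) = (1, 0, 1, 1, 0, 0, 0, 1, 1, 0, 1, 0, 1)

Repeated division by 2 gives the digits low-to-high: 5517 = 1 + 1·2^2 + 1·2^3 + 1·2^7 + 1·2^8 + 1·2^10 + 1·2^12. Digit sequence: (1, 0, 1, 1, 0, 0, 0, 1, 1, 0, 1, 0, 1).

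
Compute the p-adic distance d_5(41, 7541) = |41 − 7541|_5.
d_5(41, 7541) = 1/625

Step 1 — x − y = 41 − 7541 = -7500. Step 2 — v_5(-7500) = 4 (factor: -7500 = −(5^4 · 12); the sign does not affect v_p). Step 3 — |x − y|_5 = 5^{-4} = 1/625.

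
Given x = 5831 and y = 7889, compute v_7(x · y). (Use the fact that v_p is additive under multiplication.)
v_7(46000759) = 6

v_p(x) = 3 (factor: 5831 = 7^3 · 17); v_p(y) = 3 (factor: 7889 = 7^3 · 23). Additivity: v_p(xy) = v_p(x) + v_p(y) = 3 + 3 = 6. (Direct check: xy = 46000759 = 7^6 · (391).)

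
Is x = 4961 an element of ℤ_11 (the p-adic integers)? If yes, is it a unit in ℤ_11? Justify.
x ∈ ℤ_11 but not a unit; v_11(x) = 2 > 0

ℤ_11 = {x ∈ ℚ_11 : v_11(x) ≥ 0} and ℤ_11^× = {x ∈ ℤ_11 : v_11(x) = 0}. Here v_11(4961) = v_11(num) − v_11(den) = 2; compare against these criteria.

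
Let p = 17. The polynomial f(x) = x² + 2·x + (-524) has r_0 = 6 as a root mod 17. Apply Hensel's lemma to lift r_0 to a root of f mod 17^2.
r_1 = 40 (mod 289)

Hensel: r_{i+1} = r_i − f(r_i)·(f′(r_i))^{-1} mod 17^{i+2}, f′(x) = 2x + 2. Iterate:
  r_0 = 6 (mod 17)
  r_1 = 40 (mod 289)
Final: r = 40 satisfies f(r) ≡ 0 mod 17^2.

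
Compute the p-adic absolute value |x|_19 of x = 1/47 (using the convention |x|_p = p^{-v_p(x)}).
|1/47|_19 = 1

Step 1 — compute v_19(x) by factoring powers of 19 out of the numerator and denominator: v_19(1/47) = 0. Step 2 — apply |x|_p = p^{-v_p(x)} = 19^{0} = 1.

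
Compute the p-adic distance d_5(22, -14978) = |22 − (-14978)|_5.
d_5(22, -14978) = 1/625

Step 1 — x − y = 22 − (-14978) = 15000. Step 2 — v_5(15000) = 4 (factor: 15000 = (5^4 · 24); the sign does not affect v_p). Step 3 — |x − y|_5 = 5^{-4} = 1/625.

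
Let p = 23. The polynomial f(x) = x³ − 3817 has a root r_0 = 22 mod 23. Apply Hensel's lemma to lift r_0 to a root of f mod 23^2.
r_1 = 390 (mod 529)

Hensel: r_{i+1} = r_i − f(r_i)/f′(r_i) mod 23^{i+2}, where f′(x) = 3x². Iterate:
  r_0 = 22 (mod 23)
  r_1 = 390 (mod 529)
Final: r = 390 with f(r) ≡ 0 mod 23^2.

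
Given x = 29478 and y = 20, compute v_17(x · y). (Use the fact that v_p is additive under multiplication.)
v_17(589560) = 3

v_p(x) = 3 (factor: 29478 = 17^3 · 6); v_p(y) = 0 (factor: 20 = 17^0 · 20). Additivity: v_p(xy) = v_p(x) + v_p(y) = 3 + 0 = 3. (Direct check: xy = 589560 = 17^3 · (120).)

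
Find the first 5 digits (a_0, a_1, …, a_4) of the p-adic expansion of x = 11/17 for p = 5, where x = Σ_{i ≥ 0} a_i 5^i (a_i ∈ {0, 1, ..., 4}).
(a_0, …, a_4) = (3, 1, 0, 2, 4)

v_5(11/17) = 0 (numerator and denominator both coprime to 5), so x ∈ ℤ_5^×. Compute digits iteratively via a_i = x_i mod 5, x_{i+1} = (x_i − a_i)/5, with x_0 = x:
  x_0 = 11/17;  a_0 = 3;  x_1 = (x_0 − 3)/5 = -8/17
  x_1 = -8/17;  a_1 = 1;  x_2 = (x_1 − 1)/5 = -5/17
  x_2 = -5/17;  a_2 = 0;  x_3 = (x_2 − 0)/5 = -1/17
  x_3 = -1/17;  a_3 = 2;  x_4 = (x_3 − 2)/5 = -7/17
  x_4 = -7/17;  a_4 = 4;  x_5 = (x_4 − 4)/5 = -15/17
Digits: (3, 1, 0, 2, 4).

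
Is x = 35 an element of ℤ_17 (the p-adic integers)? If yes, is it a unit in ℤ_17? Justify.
x ∈ ℤ_17^× (unit); v_17(x) = 0

ℤ_17 = {x ∈ ℚ_17 : v_17(x) ≥ 0} and ℤ_17^× = {x ∈ ℤ_17 : v_17(x) = 0}. Here v_17(35) = v_17(num) − v_17(den) = 0; compare against these criteria.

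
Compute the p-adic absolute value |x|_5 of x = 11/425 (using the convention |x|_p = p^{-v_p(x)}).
|11/425|_5 = 25

Step 1 — compute v_5(x) by factoring powers of 5 out of the numerator and denominator: v_5(11/425) = -2. Step 2 — apply |x|_p = p^{-v_p(x)} = 5^{2} = 25.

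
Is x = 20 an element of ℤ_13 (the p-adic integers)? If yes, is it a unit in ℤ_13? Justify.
x ∈ ℤ_13^× (unit); v_13(x) = 0

ℤ_13 = {x ∈ ℚ_13 : v_13(x) ≥ 0} and ℤ_13^× = {x ∈ ℤ_13 : v_13(x) = 0}. Here v_13(20) = v_13(num) − v_13(den) = 0; compare against these criteria.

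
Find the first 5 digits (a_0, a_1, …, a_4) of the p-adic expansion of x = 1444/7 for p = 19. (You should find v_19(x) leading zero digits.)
(a_0, …, a_4) = (0, 0, 6, 16, 10)

v_19(1444/7) = 2, so a_0 = ... = a_1 = 0. Factor out: x = 19^2 · u with u = 4/7 a unit in ℤ_19. Expand u iteratively via a_{v+i} = u_i mod 19, u_{i+1} = (u_i − a_{v+i})/19:
  u_0 = 4/7;  a_2 = 6;  u_1 = (u_0 − 6)/19 = -2/7
  u_1 = -2/7;  a_3 = 16;  u_2 = (u_1 − 16)/19 = -6/7
  u_2 = -6/7;  a_4 = 10;  u_3 = (u_2 − 10)/19 = -4/7
Digits: (0, 0, 6, 16, 10).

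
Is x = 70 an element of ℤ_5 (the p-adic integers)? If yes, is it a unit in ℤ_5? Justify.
x ∈ ℤ_5 but not a unit; v_5(x) = 1 > 0

ℤ_5 = {x ∈ ℚ_5 : v_5(x) ≥ 0} and ℤ_5^× = {x ∈ ℤ_5 : v_5(x) = 0}. Here v_5(70) = v_5(num) − v_5(den) = 1; compare against these criteria.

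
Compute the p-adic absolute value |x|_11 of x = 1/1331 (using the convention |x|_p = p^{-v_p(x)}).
|1/1331|_11 = 1331

Step 1 — compute v_11(x) by factoring powers of 11 out of the numerator and denominator: v_11(1/1331) = -3. Step 2 — apply |x|_p = p^{-v_p(x)} = 11^{3} = 1331.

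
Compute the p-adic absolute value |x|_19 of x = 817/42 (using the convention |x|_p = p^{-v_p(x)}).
|817/42|_19 = 1/19

Step 1 — compute v_19(x) by factoring powers of 19 out of the numerator and denominator: v_19(817/42) = 1. Step 2 — apply |x|_p = p^{-v_p(x)} = 19^{-1} = 1/19.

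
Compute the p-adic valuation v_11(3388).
v_11(3388) = 2

v_11(n) is the largest exponent k such that 11^k divides n. Factor out: 3388 = 11^2 · 28. (Sign doesn't affect v_p.) So v_11(3388) = 2.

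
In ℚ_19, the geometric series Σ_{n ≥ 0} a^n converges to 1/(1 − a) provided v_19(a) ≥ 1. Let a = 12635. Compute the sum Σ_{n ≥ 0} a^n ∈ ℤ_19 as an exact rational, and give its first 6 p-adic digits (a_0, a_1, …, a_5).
Σ a^n = 1/(1 − a) = -1/12634;  first 6 digits = (1, 0, 16, 1, 9, 7)

v_19(a) = 2 ≥ 1, so the series converges in ℤ_19 to 1/(1 − a) = 1/(1 − 12635) = -1/12634. Expand this rational in ℤ_19: compute digits iteratively via d_i = x_i mod 19, x_{i+1} = (x_i − d_i)/19. The first 6 digits are (1, 0, 16, 1, 9, 7).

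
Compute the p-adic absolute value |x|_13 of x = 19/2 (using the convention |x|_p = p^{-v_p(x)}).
|19/2|_13 = 1

Step 1 — compute v_13(x) by factoring powers of 13 out of the numerator and denominator: v_13(19/2) = 0. Step 2 — apply |x|_p = p^{-v_p(x)} = 13^{0} = 1.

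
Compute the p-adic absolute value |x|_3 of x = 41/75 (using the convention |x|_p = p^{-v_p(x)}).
|41/75|_3 = 3

Step 1 — compute v_3(x) by factoring powers of 3 out of the numerator and denominator: v_3(41/75) = -1. Step 2 — apply |x|_p = p^{-v_p(x)} = 3^{1} = 3.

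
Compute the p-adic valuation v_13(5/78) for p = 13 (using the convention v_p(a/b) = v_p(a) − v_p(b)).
v_13(5/78) = -1

Factor powers of 13 from the numerator and denominator of the reduced fraction: 5 = 13^0 · 5 and 78 = 13^1 · 6. Apply v_p(a/b) = v_p(a) − v_p(b): v_13(5/78) = 0 − 1 = -1.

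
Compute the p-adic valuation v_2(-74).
v_2(-74) = 1

v_2(n) is the largest exponent k such that 2^k divides n. Factor out: -74 = -2^1 · 37. (Sign doesn't affect v_p.) So v_2(-74) = 1.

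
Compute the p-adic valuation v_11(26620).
v_11(26620) = 3

v_11(n) is the largest exponent k such that 11^k divides n. Factor out: 26620 = 11^3 · 20. (Sign doesn't affect v_p.) So v_11(26620) = 3.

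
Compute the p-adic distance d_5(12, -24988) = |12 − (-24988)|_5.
d_5(12, -24988) = 1/3125

Step 1 — x − y = 12 − (-24988) = 25000. Step 2 — v_5(25000) = 5 (factor: 25000 = (5^5 · 8); the sign does not affect v_p). Step 3 — |x − y|_5 = 5^{-5} = 1/3125.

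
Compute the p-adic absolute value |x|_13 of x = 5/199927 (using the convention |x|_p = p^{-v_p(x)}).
|5/199927|_13 = 28561

Step 1 — compute v_13(x) by factoring powers of 13 out of the numerator and denominator: v_13(5/199927) = -4. Step 2 — apply |x|_p = p^{-v_p(x)} = 13^{4} = 28561.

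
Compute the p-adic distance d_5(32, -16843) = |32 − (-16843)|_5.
d_5(32, -16843) = 1/625

Step 1 — x − y = 32 − (-16843) = 16875. Step 2 — v_5(16875) = 4 (factor: 16875 = (5^4 · 27); the sign does not affect v_p). Step 3 — |x − y|_5 = 5^{-4} = 1/625.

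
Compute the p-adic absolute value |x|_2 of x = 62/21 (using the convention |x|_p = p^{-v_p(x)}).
|62/21|_2 = 1/2

Step 1 — compute v_2(x) by factoring powers of 2 out of the numerator and denominator: v_2(62/21) = 1. Step 2 — apply |x|_p = p^{-v_p(x)} = 2^{-1} = 1/2.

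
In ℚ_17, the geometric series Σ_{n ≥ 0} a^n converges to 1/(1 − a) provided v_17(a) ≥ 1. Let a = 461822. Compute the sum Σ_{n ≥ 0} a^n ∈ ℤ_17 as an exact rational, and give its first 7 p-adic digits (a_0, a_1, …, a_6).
Σ a^n = 1/(1 − a) = -1/461821;  first 7 digits = (1, 0, 0, 9, 5, 0, 13)

v_17(a) = 3 ≥ 1, so the series converges in ℤ_17 to 1/(1 − a) = 1/(1 − 461822) = -1/461821. Expand this rational in ℤ_17: compute digits iteratively via d_i = x_i mod 17, x_{i+1} = (x_i − d_i)/17. The first 7 digits are (1, 0, 0, 9, 5, 0, 13).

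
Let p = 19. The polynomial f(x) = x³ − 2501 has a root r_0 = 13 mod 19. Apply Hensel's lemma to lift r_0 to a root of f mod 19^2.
r_1 = 203 (mod 361)

Hensel: r_{i+1} = r_i − f(r_i)/f′(r_i) mod 19^{i+2}, where f′(x) = 3x². Iterate:
  r_0 = 13 (mod 19)
  r_1 = 203 (mod 361)
Final: r = 203 with f(r) ≡ 0 mod 19^2.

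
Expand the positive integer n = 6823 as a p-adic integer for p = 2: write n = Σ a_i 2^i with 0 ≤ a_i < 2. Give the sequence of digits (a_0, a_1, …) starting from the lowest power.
(a_0, a_1, …) = (1, 1, 1, 0, 0, 1, 0, 1, 0, 1, 0, 1, 1)

Repeated division by 2 gives the digits low-to-high: 6823 = 1 + 1·2^1 + 1·2^2 + 1·2^5 + 1·2^7 + 1·2^9 + 1·2^11 + 1·2^12. Digit sequence: (1, 1, 1, 0, 0, 1, 0, 1, 0, 1, 0, 1, 1).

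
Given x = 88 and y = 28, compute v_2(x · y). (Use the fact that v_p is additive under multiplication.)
v_2(2464) = 5

v_p(x) = 3 (factor: 88 = 2^3 · 11); v_p(y) = 2 (factor: 28 = 2^2 · 7). Additivity: v_p(xy) = v_p(x) + v_p(y) = 3 + 2 = 5. (Direct check: xy = 2464 = 2^5 · (77).)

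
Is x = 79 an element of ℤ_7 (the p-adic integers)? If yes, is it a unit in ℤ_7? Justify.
x ∈ ℤ_7^× (unit); v_7(x) = 0

ℤ_7 = {x ∈ ℚ_7 : v_7(x) ≥ 0} and ℤ_7^× = {x ∈ ℤ_7 : v_7(x) = 0}. Here v_7(79) = v_7(num) − v_7(den) = 0; compare against these criteria.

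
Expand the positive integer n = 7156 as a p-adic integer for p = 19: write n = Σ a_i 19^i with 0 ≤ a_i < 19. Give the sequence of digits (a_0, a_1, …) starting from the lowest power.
(a_0, a_1, …) = (12, 15, 0, 1)

Repeated division by 19 gives the digits low-to-high: 7156 = 12 + 15·19^1 + 1·19^3. Digit sequence: (12, 15, 0, 1).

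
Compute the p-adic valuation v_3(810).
v_3(810) = 4

v_3(n) is the largest exponent k such that 3^k divides n. Factor out: 810 = 3^4 · 10. (Sign doesn't affect v_p.) So v_3(810) = 4.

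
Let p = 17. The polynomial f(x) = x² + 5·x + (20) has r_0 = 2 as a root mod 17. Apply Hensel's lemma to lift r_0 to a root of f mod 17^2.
r_1 = 223 (mod 289)

Hensel: r_{i+1} = r_i − f(r_i)·(f′(r_i))^{-1} mod 17^{i+2}, f′(x) = 2x + 5. Iterate:
  r_0 = 2 (mod 17)
  r_1 = 223 (mod 289)
Final: r = 223 satisfies f(r) ≡ 0 mod 17^2.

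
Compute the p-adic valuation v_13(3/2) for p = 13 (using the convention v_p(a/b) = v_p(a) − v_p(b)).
v_13(3/2) = 0

Factor powers of 13 from the numerator and denominator of the reduced fraction: 3 = 13^0 · 3 and 2 = 13^0 · 2. Apply v_p(a/b) = v_p(a) − v_p(b): v_13(3/2) = 0 − 0 = 0.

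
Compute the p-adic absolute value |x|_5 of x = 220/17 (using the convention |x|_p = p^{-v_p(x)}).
|220/17|_5 = 1/5

Step 1 — compute v_5(x) by factoring powers of 5 out of the numerator and denominator: v_5(220/17) = 1. Step 2 — apply |x|_p = p^{-v_p(x)} = 5^{-1} = 1/5.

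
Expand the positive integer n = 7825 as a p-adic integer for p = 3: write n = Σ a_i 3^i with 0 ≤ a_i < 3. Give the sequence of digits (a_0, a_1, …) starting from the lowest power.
(a_0, a_1, …) = (1, 1, 2, 1, 0, 2, 1, 0, 1)

Repeated division by 3 gives the digits low-to-high: 7825 = 1 + 1·3^1 + 2·3^2 + 1·3^3 + 2·3^5 + 1·3^6 + 1·3^8. Digit sequence: (1, 1, 2, 1, 0, 2, 1, 0, 1).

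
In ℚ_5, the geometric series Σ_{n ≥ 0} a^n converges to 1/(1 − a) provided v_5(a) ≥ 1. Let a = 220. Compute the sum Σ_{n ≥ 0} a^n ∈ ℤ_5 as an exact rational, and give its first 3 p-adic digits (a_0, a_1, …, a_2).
Σ a^n = 1/(1 − a) = -1/219;  first 3 digits = (1, 4, 4)

v_5(a) = 1 ≥ 1, so the series converges in ℤ_5 to 1/(1 − a) = 1/(1 − 220) = -1/219. Expand this rational in ℤ_5: compute digits iteratively via d_i = x_i mod 5, x_{i+1} = (x_i − d_i)/5. The first 3 digits are (1, 4, 4).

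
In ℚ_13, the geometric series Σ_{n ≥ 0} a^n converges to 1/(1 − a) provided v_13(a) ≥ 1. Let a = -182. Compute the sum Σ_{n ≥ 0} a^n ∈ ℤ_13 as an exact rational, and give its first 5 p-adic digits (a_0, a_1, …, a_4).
Σ a^n = 1/(1 − a) = 1/183;  first 5 digits = (1, 12, 12, 0, 12)

v_13(a) = 1 ≥ 1, so the series converges in ℤ_13 to 1/(1 − a) = 1/(1 − (-182)) = 1/183. Expand this rational in ℤ_13: compute digits iteratively via d_i = x_i mod 13, x_{i+1} = (x_i − d_i)/13. The first 5 digits are (1, 12, 12, 0, 12).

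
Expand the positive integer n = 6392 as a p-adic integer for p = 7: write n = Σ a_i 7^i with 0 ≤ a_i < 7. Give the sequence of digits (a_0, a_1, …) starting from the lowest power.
(a_0, a_1, …) = (1, 3, 4, 4, 2)

Repeated division by 7 gives the digits low-to-high: 6392 = 1 + 3·7^1 + 4·7^2 + 4·7^3 + 2·7^4. Digit sequence: (1, 3, 4, 4, 2).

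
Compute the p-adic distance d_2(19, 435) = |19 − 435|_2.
d_2(19, 435) = 1/32

Step 1 — x − y = 19 − 435 = -416. Step 2 — v_2(-416) = 5 (factor: -416 = −(2^5 · 13); the sign does not affect v_p). Step 3 — |x − y|_2 = 2^{-5} = 1/32.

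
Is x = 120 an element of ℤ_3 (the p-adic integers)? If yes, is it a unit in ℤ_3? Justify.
x ∈ ℤ_3 but not a unit; v_3(x) = 1 > 0

ℤ_3 = {x ∈ ℚ_3 : v_3(x) ≥ 0} and ℤ_3^× = {x ∈ ℤ_3 : v_3(x) = 0}. Here v_3(120) = v_3(num) − v_3(den) = 1; compare against these criteria.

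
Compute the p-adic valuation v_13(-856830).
v_13(-856830) = 4

v_13(n) is the largest exponent k such that 13^k divides n. Factor out: -856830 = -13^4 · 30. (Sign doesn't affect v_p.) So v_13(-856830) = 4.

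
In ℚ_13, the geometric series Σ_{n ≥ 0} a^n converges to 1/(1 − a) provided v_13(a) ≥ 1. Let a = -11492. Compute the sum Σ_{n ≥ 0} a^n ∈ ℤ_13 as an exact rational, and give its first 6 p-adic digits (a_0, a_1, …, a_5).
Σ a^n = 1/(1 − a) = 1/11493;  first 6 digits = (1, 0, 10, 7, 8, 4)

v_13(a) = 2 ≥ 1, so the series converges in ℤ_13 to 1/(1 − a) = 1/(1 − (-11492)) = 1/11493. Expand this rational in ℤ_13: compute digits iteratively via d_i = x_i mod 13, x_{i+1} = (x_i − d_i)/13. The first 6 digits are (1, 0, 10, 7, 8, 4).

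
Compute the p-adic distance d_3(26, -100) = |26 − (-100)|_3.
d_3(26, -100) = 1/9

Step 1 — x − y = 26 − (-100) = 126. Step 2 — v_3(126) = 2 (factor: 126 = (3^2 · 14); the sign does not affect v_p). Step 3 — |x − y|_3 = 3^{-2} = 1/9.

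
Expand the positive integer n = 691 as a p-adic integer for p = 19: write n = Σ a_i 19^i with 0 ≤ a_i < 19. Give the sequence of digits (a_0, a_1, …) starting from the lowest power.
(a_0, a_1, …) = (7, 17, 1)

Repeated division by 19 gives the digits low-to-high: 691 = 7 + 17·19^1 + 1·19^2. Digit sequence: (7, 17, 1).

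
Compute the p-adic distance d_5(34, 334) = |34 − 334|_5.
d_5(34, 334) = 1/25

Step 1 — x − y = 34 − 334 = -300. Step 2 — v_5(-300) = 2 (factor: -300 = −(5^2 · 12); the sign does not affect v_p). Step 3 — |x − y|_5 = 5^{-2} = 1/25.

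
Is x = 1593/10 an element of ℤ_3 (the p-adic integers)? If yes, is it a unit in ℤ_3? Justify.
x ∈ ℤ_3 but not a unit; v_3(x) = 3 > 0

ℤ_3 = {x ∈ ℚ_3 : v_3(x) ≥ 0} and ℤ_3^× = {x ∈ ℤ_3 : v_3(x) = 0}. Here v_3(1593/10) = v_3(num) − v_3(den) = 3; compare against these criteria.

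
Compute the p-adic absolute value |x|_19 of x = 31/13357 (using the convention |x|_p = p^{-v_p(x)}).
|31/13357|_19 = 361

Step 1 — compute v_19(x) by factoring powers of 19 out of the numerator and denominator: v_19(31/13357) = -2. Step 2 — apply |x|_p = p^{-v_p(x)} = 19^{2} = 361.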